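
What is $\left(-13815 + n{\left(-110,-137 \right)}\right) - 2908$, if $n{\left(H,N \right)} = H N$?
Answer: $-1653$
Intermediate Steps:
$\left(-13815 + n{\left(-110,-137 \right)}\right) - 2908 = \left(-13815 - -15070\right) - 2908 = \left(-13815 + 15070\right) - 2908 = 1255 - 2908 = -1653$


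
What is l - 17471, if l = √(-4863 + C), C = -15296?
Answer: -17471 + I*√20159 ≈ -17471.0 + 141.98*I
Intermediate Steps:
l = I*√20159 (l = √(-4863 - 15296) = √(-20159) = I*√20159 ≈ 141.98*I)
l - 17471 = I*√20159 - 17471 = -17471 + I*√20159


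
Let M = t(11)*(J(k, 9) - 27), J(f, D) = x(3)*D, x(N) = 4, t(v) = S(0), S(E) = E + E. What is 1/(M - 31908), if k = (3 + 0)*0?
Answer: -1/31908 ≈ -3.1340e-5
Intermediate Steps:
S(E) = 2*E
t(v) = 0 (t(v) = 2*0 = 0)
k = 0 (k = 3*0 = 0)
J(f, D) = 4*D
M = 0 (M = 0*(4*9 - 27) = 0*(36 - 27) = 0*9 = 0)
1/(M - 31908) = 1/(0 - 31908) = 1/(-31908) = -1/31908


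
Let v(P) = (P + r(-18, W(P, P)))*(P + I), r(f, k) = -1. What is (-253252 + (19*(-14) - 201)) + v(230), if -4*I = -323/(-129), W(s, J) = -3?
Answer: -103815251/516 ≈ -2.0119e+5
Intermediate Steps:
I = -323/516 (I = -(-323)/(4*(-129)) = -(-323)*(-1)/(4*129) = -1/4*323/129 = -323/516 ≈ -0.62597)
v(P) = (-1 + P)*(-323/516 + P) (v(P) = (P - 1)*(P - 323/516) = (-1 + P)*(-323/516 + P))
(-253252 + (19*(-14) - 201)) + v(230) = (-253252 + (19*(-14) - 201)) + (323/516 + 230**2 - 839/516*230) = (-253252 + (-266 - 201)) + (323/516 + 52900 - 96485/258) = (-253252 - 467) + 27103753/516 = -253719 + 27103753/516 = -103815251/516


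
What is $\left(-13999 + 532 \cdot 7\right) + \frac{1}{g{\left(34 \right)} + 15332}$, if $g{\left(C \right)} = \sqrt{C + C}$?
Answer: $- \frac{603836459392}{58767539} - \frac{\sqrt{17}}{117535078} \approx -10275.0$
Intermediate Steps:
$g{\left(C \right)} = \sqrt{2} \sqrt{C}$ ($g{\left(C \right)} = \sqrt{2 C} = \sqrt{2} \sqrt{C}$)
$\left(-13999 + 532 \cdot 7\right) + \frac{1}{g{\left(34 \right)} + 15332} = \left(-13999 + 532 \cdot 7\right) + \frac{1}{\sqrt{2} \sqrt{34} + 15332} = \left(-13999 + 3724\right) + \frac{1}{2 \sqrt{17} + 15332} = -10275 + \frac{1}{15332 + 2 \sqrt{17}}$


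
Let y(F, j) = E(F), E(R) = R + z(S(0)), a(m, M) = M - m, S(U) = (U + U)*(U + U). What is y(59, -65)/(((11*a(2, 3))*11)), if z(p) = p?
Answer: 59/121 ≈ 0.48760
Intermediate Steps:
S(U) = 4*U² (S(U) = (2*U)*(2*U) = 4*U²)
E(R) = R (E(R) = R + 4*0² = R + 4*0 = R + 0 = R)
y(F, j) = F
y(59, -65)/(((11*a(2, 3))*11)) = 59/(((11*(3 - 1*2))*11)) = 59/(((11*(3 - 2))*11)) = 59/(((11*1)*11)) = 59/((11*11)) = 59/121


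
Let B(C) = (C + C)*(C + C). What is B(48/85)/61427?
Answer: 9216/443810075 ≈ 2.0766e-5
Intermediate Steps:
B(C) = 4*C² (B(C) = (2*C)*(2*C) = 4*C²)
B(48/85)/61427 = (4*(48/85)²)/61427 = (4*(48*(1/85))²)*(1/61427) = (4*(48/85)²)*(1/61427) = (4*(2304/7225))*(1/61427) = (9216/7225)*(1/61427) = 9216/443810075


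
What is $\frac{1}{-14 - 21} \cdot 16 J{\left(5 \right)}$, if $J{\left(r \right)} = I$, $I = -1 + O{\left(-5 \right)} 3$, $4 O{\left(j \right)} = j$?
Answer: $\frac{76}{35} \approx 2.1714$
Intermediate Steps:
$O{\left(j \right)} = \frac{j}{4}$
$I = - \frac{19}{4}$ ($I = -1 + \frac{1}{4} \left(-5\right) 3 = -1 - \frac{15}{4} = - \frac{19}{4} \approx -4.75$)
$J{\left(r \right)} = - \frac{19}{4}$
$\frac{1}{-14 - 21} \cdot 16 J{\left(5 \right)} = \frac{1}{-14 - 21} \cdot 16 \left(- \frac{19}{4}\right) = \frac{1}{-35} \cdot 16 \left(- \frac{19}{4}\right) = \left(- \frac{1}{35}\right) 16 \left(- \frac{19}{4}\right) = \left(- \frac{16}{35}\right) \left(- \frac{19}{4}\right) = \frac{76}{35}$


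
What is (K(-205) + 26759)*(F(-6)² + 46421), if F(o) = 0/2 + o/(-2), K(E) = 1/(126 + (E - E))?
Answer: 78272506525/63 ≈ 1.2424e+9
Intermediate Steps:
K(E) = 1/126 (K(E) = 1/(126 + 0) = 1/126)
F(o) = -o/2 (F(o) = 0*(½) + o*(-½) = 0 - o/2 = -o/2)
(K(-205) + 26759)*(F(-6)² + 46421) = (1/126 + 26759)*((-½*(-6))² + 46421) = 3371635*(3² + 46421)/126 = 3371635*(9 + 46421)/126 = (3371635/126)*46430 = 78272506525/63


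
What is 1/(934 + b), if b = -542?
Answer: 1/392 ≈ 0.0025510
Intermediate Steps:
1/(934 + b) = 1/(934 - 542) = 1/392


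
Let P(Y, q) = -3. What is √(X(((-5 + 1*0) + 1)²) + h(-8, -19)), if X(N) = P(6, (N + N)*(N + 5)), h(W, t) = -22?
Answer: 5*I ≈ 5.0*I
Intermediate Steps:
X(N) = -3
√(X(((-5 + 1*0) + 1)²) + h(-8, -19)) = √(-3 - 22) = √(-25) = 5*I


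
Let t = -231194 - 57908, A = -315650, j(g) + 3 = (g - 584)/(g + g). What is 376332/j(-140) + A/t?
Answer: -3807937108315/4191979 ≈ -9.0839e+5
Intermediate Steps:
j(g) = -3 + (-584 + g)/(2*g) (j(g) = -3 + (g - 584)/(g + g) = -3 + (-584 + g)/((2*g)) = -3 + (-584 + g)*(1/(2*g)) = -3 + (-584 + g)/(2*g))
t = -289102
376332/j(-140) + A/t = 376332/(-5/2 - 292/(-140)) - 315650/(-289102) = 376332/(-5/2 - 292*(-1/140)) - 315650*(-1/289102) = 376332/(-5/2 + 73/35) + 157825/144551 = 376332/(-29/70) + 157825/144551 = 376332*(-70/29) + 157825/144551 = -26343240/29 + 157825/144551 = -3807937108315/4191979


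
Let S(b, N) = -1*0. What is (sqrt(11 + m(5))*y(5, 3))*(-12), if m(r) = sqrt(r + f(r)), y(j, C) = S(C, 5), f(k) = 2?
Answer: 0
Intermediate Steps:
S(b, N) = 0
y(j, C) = 0
m(r) = sqrt(2 + r) (m(r) = sqrt(r + 2) = sqrt(2 + r))
(sqrt(11 + m(5))*y(5, 3))*(-12) = (sqrt(11 + sqrt(2 + 5))*0)*(-12) = (sqrt(11 + sqrt(7))*0)*(-12) = 0*(-12) = 0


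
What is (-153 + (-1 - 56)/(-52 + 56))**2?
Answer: 447561/16 ≈ 27973.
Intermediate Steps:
(-153 + (-1 - 56)/(-52 + 56))**2 = (-153 - 57/4)**2 = (-669/4)**2 = 447561/16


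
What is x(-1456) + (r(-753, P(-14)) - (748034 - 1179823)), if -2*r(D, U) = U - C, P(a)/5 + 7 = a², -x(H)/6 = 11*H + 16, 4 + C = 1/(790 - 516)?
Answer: 288968347/548 ≈ 5.2731e+5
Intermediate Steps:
C = -1095/274 (C = -4 + 1/(790 - 516) = -4 + 1/274 = -1095/274 ≈ -3.9963)
x(H) = -96 - 66*H (x(H) = -6*(11*H + 16) = -6*(16 + 11*H) = -96 - 66*H)
P(a) = -35 + 5*a²
r(D, U) = -1095/548 - U/2 (r(D, U) = -(U - 1*(-1095/274))/2 = -(U + 1095/274)/2 = -(1095/274 + U)/2 = -1095/548 - U/2)
x(-1456) + (r(-753, P(-14)) - (748034 - 1179823)) = (-96 - 66*(-1456)) + ((-1095/548 - (-35 + 5*(-14)²)/2) - (748034 - 1179823)) = (-96 + 96096) + ((-1095/548 - (-35 + 5*196)/2) - 1*(-431789)) = 96000 + ((-1095/548 - (-35 + 980)/2) + 431789) = 96000 + ((-1095/548 - ½*945) + 431789) = 96000 + ((-1095/548 - 945/2) + 431789) = 96000 + (-260025/548 + 431789) = 96000 + 236360347/548 = 288968347/548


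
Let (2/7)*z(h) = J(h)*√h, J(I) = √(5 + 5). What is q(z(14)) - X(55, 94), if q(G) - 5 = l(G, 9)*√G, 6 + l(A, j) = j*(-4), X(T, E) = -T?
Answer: 60 - 42*5^(¼)*7^(¾) ≈ -210.28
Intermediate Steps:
J(I) = √10
z(h) = 7*√10*√h/2 (z(h) = 7*(√10*√h)/2 = 7*√10*√h/2)
l(A, j) = -6 - 4*j (l(A, j) = -6 + j*(-4) = -6 - 4*j)
q(G) = 5 - 42*√G (q(G) = 5 + (-6 - 4*9)*√G = 5 + (-6 - 36)*√G = 5 - 42*√G)
q(z(14)) - X(55, 94) = (5 - 42*5^(¼)*7^(¾)) - (-1)*55 = (5 - 42*5^(¼)*7^(¾)) - 1*(-55) = (5 - 42*5^(¼)*7^(¾)) + 55 = 60 - 42*5^(¼)*7^(¾)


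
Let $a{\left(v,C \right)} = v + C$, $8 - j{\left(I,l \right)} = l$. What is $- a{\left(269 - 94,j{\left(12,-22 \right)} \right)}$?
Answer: $-205$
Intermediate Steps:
$j{\left(I,l \right)} = 8 - l$
$a{\left(v,C \right)} = C + v$
$- a{\left(269 - 94,j{\left(12,-22 \right)} \right)} = - (\left(8 - -22\right) + \left(269 - 94\right)) = - (\left(8 + 22\right) + \left(269 - 94\right)) = - (30 + 175) = \left(-1\right) 205 = -205$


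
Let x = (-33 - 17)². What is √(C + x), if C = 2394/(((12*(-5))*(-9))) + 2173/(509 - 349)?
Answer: √36259410/120 ≈ 50.180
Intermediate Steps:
x = 2500 (x = (-50)² = 2500)
C = 8647/480 (C = 2394/((-60*(-9))) + 2173/160 = 2394/540 + 2173*(1/160) = 2394*(1/540) + 2173/160 = 133/30 + 2173/160 = 8647/480 ≈ 18.015)
√(C + x) = √(8647/480 + 2500) = √(1208647/480) = √36259410/120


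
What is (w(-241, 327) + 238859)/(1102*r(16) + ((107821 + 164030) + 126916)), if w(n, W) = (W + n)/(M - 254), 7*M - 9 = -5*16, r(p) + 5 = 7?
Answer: 3423641/5747251 ≈ 0.59570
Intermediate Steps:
r(p) = 2 (r(p) = -5 + 7 = 2)
M = -71/7 (M = 9/7 + (-5*16)/7 = 9/7 + (⅐)*(-80) = 9/7 - 80/7 = -71/7 ≈ -10.143)
w(n, W) = -7*W/1849 - 7*n/1849 (w(n, W) = (W + n)/(-71/7 - 254) = (W + n)/(-1849/7) = (W + n)*(-7/1849) = -7*W/1849 - 7*n/1849)
(w(-241, 327) + 238859)/(1102*r(16) + ((107821 + 164030) + 126916)) = ((-7/1849*327 - 7/1849*(-241)) + 238859)/(1102*2 + ((107821 + 164030) + 126916)) = ((-2289/1849 + 1687/1849) + 238859)/(2204 + (271851 + 126916)) = (-14/43 + 238859)/(2204 + 398767) = (10270923/43)/400971 = (10270923/43)*(1/400971) = 3423641/5747251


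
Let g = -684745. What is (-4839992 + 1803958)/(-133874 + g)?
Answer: 3036034/818619 ≈ 3.7087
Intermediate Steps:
(-4839992 + 1803958)/(-133874 + g) = (-4839992 + 1803958)/(-133874 - 684745) = -3036034/(-818619) = -3036034*(-1/818619) = 3036034/818619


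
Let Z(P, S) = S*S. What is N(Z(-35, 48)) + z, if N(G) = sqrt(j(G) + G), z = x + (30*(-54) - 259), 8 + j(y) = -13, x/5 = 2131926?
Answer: 10657751 + sqrt(2283) ≈ 1.0658e+7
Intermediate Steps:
x = 10659630 (x = 5*2131926 = 10659630)
j(y) = -21 (j(y) = -8 - 13 = -21)
Z(P, S) = S**2
z = 10657751 (z = 10659630 + (30*(-54) - 259) = 10659630 + (-1620 - 259) = 10659630 - 1879 = 10657751)
N(G) = sqrt(-21 + G)
N(Z(-35, 48)) + z = sqrt(-21 + 48**2) + 10657751 = sqrt(-21 + 2304) + 10657751 = sqrt(2283) + 10657751 = 10657751 + sqrt(2283)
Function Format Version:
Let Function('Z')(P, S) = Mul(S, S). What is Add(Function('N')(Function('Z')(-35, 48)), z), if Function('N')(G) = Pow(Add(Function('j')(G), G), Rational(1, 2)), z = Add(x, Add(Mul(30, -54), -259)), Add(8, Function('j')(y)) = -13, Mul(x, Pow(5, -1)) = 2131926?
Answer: Add(10657751, Pow(2283, Rational(1, 2))) ≈ 1.0658e+7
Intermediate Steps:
x = 10659630 (x = Mul(5, 2131926) = 10659630)
Function('j')(y) = -21 (Function('j')(y) = Add(-8, -13) = -21)
Function('Z')(P, S) = Pow(S, 2)
z = 10657751 (z = Add(10659630, Add(Mul(30, -54), -259)) = Add(10659630, Add(-1620, -259)) = Add(10659630, -1879) = 10657751)
Function('N')(G) = Pow(Add(-21, G), Rational(1, 2))
Add(Function('N')(Function('Z')(-35, 48)), z) = Add(Pow(Add(-21, Pow(48, 2)), Rational(1, 2)), 10657751) = Add(Pow(Add(-21, 2304), Rational(1, 2)), 10657751) = Add(Pow(2283, Rational(1, 2)), 10657751) = Add(10657751, Pow(2283, Rational(1, 2)))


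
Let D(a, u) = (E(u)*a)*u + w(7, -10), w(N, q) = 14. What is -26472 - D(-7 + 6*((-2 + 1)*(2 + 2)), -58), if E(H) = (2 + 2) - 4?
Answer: -26486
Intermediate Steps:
E(H) = 0 (E(H) = 4 - 4 = 0)
D(a, u) = 14 (D(a, u) = (0*a)*u + 14 = 0*u + 14 = 0 + 14 = 14)
-26472 - D(-7 + 6*((-2 + 1)*(2 + 2)), -58) = -26472 - 1*14 = -26472 - 14 = -26486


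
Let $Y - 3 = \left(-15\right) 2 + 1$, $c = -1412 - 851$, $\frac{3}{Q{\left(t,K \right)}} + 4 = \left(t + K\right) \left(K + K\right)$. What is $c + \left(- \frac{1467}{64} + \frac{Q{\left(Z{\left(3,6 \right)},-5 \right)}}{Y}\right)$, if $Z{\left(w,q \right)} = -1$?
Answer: $- \frac{13313221}{5824} \approx -2285.9$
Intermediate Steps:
$Q{\left(t,K \right)} = \frac{3}{-4 + 2 K \left(K + t\right)}$ ($Q{\left(t,K \right)} = \frac{3}{-4 + \left(t + K\right) \left(K + K\right)} = \frac{3}{-4 + \left(K + t\right) 2 K} = \frac{3}{-4 + 2 K \left(K + t\right)}$)
$c = -2263$ ($c = -1412 - 851 = -2263$)
$Y = -26$ ($Y = 3 + \left(\left(-15\right) 2 + 1\right) = 3 + \left(-30 + 1\right) = 3 - 29 = -26$)
$c + \left(- \frac{1467}{64} + \frac{Q{\left(Z{\left(3,6 \right)},-5 \right)}}{Y}\right) = -2263 - \left(\frac{1467}{64} - \frac{\frac{3}{2} \frac{1}{-2 + \left(-5\right)^{2} - -5}}{-26}\right) = -2263 - \left(\frac{1467}{64} - \frac{3}{2 \left(-2 + 25 + 5\right)} \left(- \frac{1}{26}\right)\right) = -2263 - \left(\frac{1467}{64} - \frac{3}{2 \cdot 28} \left(- \frac{1}{26}\right)\right) = -2263 - \left(\frac{1467}{64} - \frac{3}{2} \cdot \frac{1}{28} \left(- \frac{1}{26}\right)\right) = -2263 + \left(- \frac{1467}{64} + \frac{3}{56} \left(- \frac{1}{26}\right)\right) = -2263 - \frac{133509}{5824} = - \frac{13313221}{5824}$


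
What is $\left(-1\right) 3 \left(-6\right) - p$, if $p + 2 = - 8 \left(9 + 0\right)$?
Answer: $92$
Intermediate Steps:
$p = -74$ ($p = -2 - 8 \left(9 + 0\right) = -2 - 72 = -74$)
$\left(-1\right) 3 \left(-6\right) - p = \left(-1\right) 3 \left(-6\right) - -74 = \left(-3\right) \left(-6\right) + 74 = 18 + 74 = 92$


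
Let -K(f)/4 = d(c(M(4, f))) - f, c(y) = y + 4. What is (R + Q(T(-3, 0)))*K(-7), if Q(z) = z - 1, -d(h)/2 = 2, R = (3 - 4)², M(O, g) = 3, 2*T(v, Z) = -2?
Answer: 12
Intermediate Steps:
T(v, Z) = -1 (T(v, Z) = (½)*(-2) = -1)
R = 1 (R = (-1)² = 1)
c(y) = 4 + y
d(h) = -4 (d(h) = -2*2 = -4)
K(f) = 16 + 4*f (K(f) = -4*(-4 - f) = 16 + 4*f)
Q(z) = -1 + z
(R + Q(T(-3, 0)))*K(-7) = (1 + (-1 - 1))*(16 + 4*(-7)) = (1 - 2)*(16 - 28) = -1*(-12) = 12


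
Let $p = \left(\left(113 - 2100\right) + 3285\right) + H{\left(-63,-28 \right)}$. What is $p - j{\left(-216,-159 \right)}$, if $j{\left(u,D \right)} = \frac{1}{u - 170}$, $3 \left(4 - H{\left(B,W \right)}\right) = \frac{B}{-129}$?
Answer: $\frac{21607937}{16598} \approx 1301.8$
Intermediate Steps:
$H{\left(B,W \right)} = 4 + \frac{B}{387}$ ($H{\left(B,W \right)} = 4 - \frac{B \frac{1}{-129}}{3} = 4 - \frac{B \left(- \frac{1}{129}\right)}{3} = 4 - \frac{\left(- \frac{1}{129}\right) B}{3} = 4 + \frac{B}{387}$)
$j{\left(u,D \right)} = \frac{1}{-170 + u}$
$p = \frac{55979}{43}$ ($p = \left(\left(113 - 2100\right) + 3285\right) + \left(4 + \frac{1}{387} \left(-63\right)\right) = \left(-1987 + 3285\right) + \left(4 - \frac{7}{43}\right) = 1298 + \frac{165}{43} = \frac{55979}{43} \approx 1301.8$)
$p - j{\left(-216,-159 \right)} = \frac{55979}{43} - \frac{1}{-170 - 216} = \frac{55979}{43} - \frac{1}{-386} = \frac{55979}{43} - - \frac{1}{386} = \frac{55979}{43} + \frac{1}{386} = \frac{21607937}{16598}$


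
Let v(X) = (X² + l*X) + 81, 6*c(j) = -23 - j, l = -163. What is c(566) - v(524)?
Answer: -1136059/6 ≈ -1.8934e+5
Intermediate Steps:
c(j) = -23/6 - j/6 (c(j) = (-23 - j)/6 = -23/6 - j/6)
v(X) = 81 + X² - 163*X (v(X) = (X² - 163*X) + 81 = 81 + X² - 163*X)
c(566) - v(524) = (-23/6 - ⅙*566) - (81 + 524² - 163*524) = (-23/6 - 283/3) - (81 + 274576 - 85412) = -589/6 - 1*189245 = -589/6 - 189245 = -1136059/6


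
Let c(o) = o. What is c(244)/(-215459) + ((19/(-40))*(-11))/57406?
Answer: -515251629/494745574160 ≈ -0.0010414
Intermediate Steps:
c(244)/(-215459) + ((19/(-40))*(-11))/57406 = 244/(-215459) + ((19/(-40))*(-11))/57406 = 244*(-1/215459) + (-1/40*19*(-11))*(1/57406) = -244/215459 - 19/40*(-11)*(1/57406) = -244/215459 + (209/40)*(1/57406) = -244/215459 + 209/2296240 = -515251629/494745574160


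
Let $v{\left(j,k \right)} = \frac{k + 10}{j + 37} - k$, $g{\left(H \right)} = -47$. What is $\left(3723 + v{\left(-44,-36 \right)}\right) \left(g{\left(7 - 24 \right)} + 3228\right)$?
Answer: $\frac{83784359}{7} \approx 1.1969 \cdot 10^{7}$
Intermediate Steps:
$v{\left(j,k \right)} = - k + \frac{10 + k}{37 + j}$ ($v{\left(j,k \right)} = \frac{10 + k}{37 + j} - k = - k + \frac{10 + k}{37 + j}$)
$\left(3723 + v{\left(-44,-36 \right)}\right) \left(g{\left(7 - 24 \right)} + 3228\right) = \left(3723 + \frac{10 - -1296 - \left(-44\right) \left(-36\right)}{37 - 44}\right) \left(-47 + 3228\right) = \left(3723 + \frac{10 + 1296 - 1584}{-7}\right) 3181 = \left(3723 - - \frac{278}{7}\right) 3181 = \left(3723 + \frac{278}{7}\right) 3181 = \frac{26339}{7} \cdot 3181 = \frac{83784359}{7}$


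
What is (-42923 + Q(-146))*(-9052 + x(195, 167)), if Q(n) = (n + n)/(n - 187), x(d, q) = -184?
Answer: 132010766812/333 ≈ 3.9643e+8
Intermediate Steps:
Q(n) = 2*n/(-187 + n) (Q(n) = (2*n)/(-187 + n) = 2*n/(-187 + n))
(-42923 + Q(-146))*(-9052 + x(195, 167)) = (-42923 + 2*(-146)/(-187 - 146))*(-9052 - 184) = (-42923 + 2*(-146)/(-333))*(-9236) = (-42923 + 2*(-146)*(-1/333))*(-9236) = (-42923 + 292/333)*(-9236) = -14293067/333*(-9236) = 132010766812/333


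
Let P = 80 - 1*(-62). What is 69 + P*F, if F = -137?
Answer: -19385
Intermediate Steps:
P = 142 (P = 80 + 62 = 142)
69 + P*F = 69 + 142*(-137) = 69 - 19454 = -19385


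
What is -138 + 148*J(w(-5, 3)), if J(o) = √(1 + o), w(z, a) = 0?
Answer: 10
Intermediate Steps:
-138 + 148*J(w(-5, 3)) = -138 + 148*√(1 + 0) = -138 + 148*√1 = -138 + 148*1 = -138 + 148 = 10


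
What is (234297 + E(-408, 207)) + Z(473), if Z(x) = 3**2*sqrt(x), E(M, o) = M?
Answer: 233889 + 9*sqrt(473) ≈ 2.3408e+5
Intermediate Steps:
Z(x) = 9*sqrt(x)
(234297 + E(-408, 207)) + Z(473) = (234297 - 408) + 9*sqrt(473) = 233889 + 9*sqrt(473)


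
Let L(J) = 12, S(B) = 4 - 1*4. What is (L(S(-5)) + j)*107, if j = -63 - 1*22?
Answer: -7811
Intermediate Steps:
S(B) = 0 (S(B) = 4 - 4 = 0)
j = -85 (j = -63 - 22 = -85)
(L(S(-5)) + j)*107 = (12 - 85)*107 = -73*107 = -7811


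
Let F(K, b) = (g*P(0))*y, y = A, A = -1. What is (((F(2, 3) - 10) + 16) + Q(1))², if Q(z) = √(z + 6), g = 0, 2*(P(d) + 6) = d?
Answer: (6 + √7)² ≈ 74.749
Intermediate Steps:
y = -1
P(d) = -6 + d/2
F(K, b) = 0 (F(K, b) = (0*(-6 + (½)*0))*(-1) = (0*(-6 + 0))*(-1) = (0*(-6))*(-1) = 0*(-1) = 0)
Q(z) = √(6 + z)
(((F(2, 3) - 10) + 16) + Q(1))² = (((0 - 10) + 16) + √(6 + 1))² = ((-10 + 16) + √7)² = (6 + √7)²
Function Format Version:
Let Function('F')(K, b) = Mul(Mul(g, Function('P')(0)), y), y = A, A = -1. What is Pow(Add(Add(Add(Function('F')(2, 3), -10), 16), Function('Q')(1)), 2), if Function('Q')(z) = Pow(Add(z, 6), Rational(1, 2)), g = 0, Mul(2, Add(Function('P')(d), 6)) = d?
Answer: Pow(Add(6, Pow(7, Rational(1, 2))), 2) ≈ 74.749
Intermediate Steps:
y = -1
Function('P')(d) = Add(-6, Mul(Rational(1, 2), d))
Function('F')(K, b) = 0 (Function('F')(K, b) = Mul(Mul(0, Add(-6, Mul(Rational(1, 2), 0))), -1) = Mul(Mul(0, Add(-6, 0)), -1) = Mul(Mul(0, -6), -1) = Mul(0, -1) = 0)
Function('Q')(z) = Pow(Add(6, z), Rational(1, 2))
Pow(Add(Add(Add(Function('F')(2, 3), -10), 16), Function('Q')(1)), 2) = Pow(Add(Add(Add(0, -10), 16), Pow(Add(6, 1), Rational(1, 2))), 2) = Pow(Add(Add(-10, 16), Pow(7, Rational(1, 2))), 2) = Pow(Add(6, Pow(7, Rational(1, 2))), 2)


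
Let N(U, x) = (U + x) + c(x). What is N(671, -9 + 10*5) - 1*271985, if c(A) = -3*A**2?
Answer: -276316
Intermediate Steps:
N(U, x) = U + x - 3*x**2 (N(U, x) = (U + x) - 3*x**2 = U + x - 3*x**2)
N(671, -9 + 10*5) - 1*271985 = (671 + (-9 + 10*5) - 3*(-9 + 10*5)**2) - 1*271985 = (671 + (-9 + 50) - 3*(-9 + 50)**2) - 271985 = (671 + 41 - 3*41**2) - 271985 = (671 + 41 - 3*1681) - 271985 = (671 + 41 - 5043) - 271985 = -4331 - 271985 = -276316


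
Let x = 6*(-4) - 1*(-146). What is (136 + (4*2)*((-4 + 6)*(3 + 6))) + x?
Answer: 402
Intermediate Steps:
x = 122 (x = -24 + 146 = 122)
(136 + (4*2)*((-4 + 6)*(3 + 6))) + x = (136 + (4*2)*((-4 + 6)*(3 + 6))) + 122 = (136 + 8*(2*9)) + 122 = (136 + 8*18) + 122 = (136 + 144) + 122 = 280 + 122 = 402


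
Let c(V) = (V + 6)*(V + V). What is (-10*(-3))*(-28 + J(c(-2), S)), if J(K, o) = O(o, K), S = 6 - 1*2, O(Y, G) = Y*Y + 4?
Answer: -240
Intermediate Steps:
O(Y, G) = 4 + Y**2 (O(Y, G) = Y**2 + 4 = 4 + Y**2)
c(V) = 2*V*(6 + V) (c(V) = (6 + V)*(2*V) = 2*V*(6 + V))
S = 4 (S = 6 - 2 = 4)
J(K, o) = 4 + o**2
(-10*(-3))*(-28 + J(c(-2), S)) = (-10*(-3))*(-28 + (4 + 4**2)) = 30*(-28 + (4 + 16)) = 30*(-28 + 20) = 30*(-8) = -240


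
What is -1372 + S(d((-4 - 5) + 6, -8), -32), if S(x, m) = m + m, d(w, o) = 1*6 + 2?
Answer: -1436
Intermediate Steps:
d(w, o) = 8 (d(w, o) = 6 + 2 = 8)
S(x, m) = 2*m
-1372 + S(d((-4 - 5) + 6, -8), -32) = -1372 + 2*(-32) = -1372 - 64 = -1436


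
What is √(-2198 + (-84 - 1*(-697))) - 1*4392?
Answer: -4392 + I*√1585 ≈ -4392.0 + 39.812*I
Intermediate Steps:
√(-2198 + (-84 - 1*(-697))) - 1*4392 = √(-2198 + (-84 + 697)) - 4392 = √(-2198 + 613) - 4392 = √(-1585) - 4392 = I*√1585 - 4392 = -4392 + I*√1585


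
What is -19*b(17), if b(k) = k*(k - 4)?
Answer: -4199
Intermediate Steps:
b(k) = k*(-4 + k)
-19*b(17) = -323*(-4 + 17) = -323*13 = -19*221 = -4199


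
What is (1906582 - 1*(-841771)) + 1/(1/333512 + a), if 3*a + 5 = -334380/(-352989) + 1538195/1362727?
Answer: 429736343309508222130205/156361465844452597 ≈ 2.7484e+6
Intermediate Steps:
a = -468834545300/481027641003 (a = -5/3 + (-334380/(-352989) + 1538195/1362727)/3 = -5/3 + (-334380*(-1/352989) + 1538195*(1/1362727))/3 = -5/3 + (111460/117663 + 1538195/1362727)/3 = -5/3 + (1/3)*(332878189705/160342547001) = -5/3 + 332878189705/481027641003 = -468834545300/481027641003 ≈ -0.97465)
(1906582 - 1*(-841771)) + 1/(1/333512 + a) = (1906582 - 1*(-841771)) + 1/(1/333512 - 468834545300/481027641003) = (1906582 + 841771) + 1/(1/333512 - 468834545300/481027641003) = 2748353 + 1/(-156361465844452597/160428490606192536) = 2748353 - 160428490606192536/156361465844452597 = 429736343309508222130205/156361465844452597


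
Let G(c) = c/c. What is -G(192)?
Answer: -1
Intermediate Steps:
G(c) = 1
-G(192) = -1*1 = -1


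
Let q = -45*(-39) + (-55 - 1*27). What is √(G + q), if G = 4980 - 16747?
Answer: 7*I*√206 ≈ 100.47*I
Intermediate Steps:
G = -11767
q = 1673 (q = 1755 + (-55 - 27) = 1755 - 82 = 1673)
√(G + q) = √(-11767 + 1673) = √(-10094) = 7*I*√206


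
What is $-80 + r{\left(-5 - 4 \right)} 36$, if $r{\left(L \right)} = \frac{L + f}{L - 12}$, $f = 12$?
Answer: $- \frac{596}{7} \approx -85.143$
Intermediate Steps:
$r{\left(L \right)} = \frac{12 + L}{-12 + L}$ ($r{\left(L \right)} = \frac{L + 12}{L - 12} = \frac{12 + L}{-12 + L}$)
$-80 + r{\left(-5 - 4 \right)} 36 = -80 + \frac{12 - 9}{-12 - 9} \cdot 36 = -80 + \frac{1}{-21} \cdot 3 \cdot 36 = -80 + \left(- \frac{1}{21}\right) 3 \cdot 36 = -80 - \frac{36}{7} = - \frac{596}{7}$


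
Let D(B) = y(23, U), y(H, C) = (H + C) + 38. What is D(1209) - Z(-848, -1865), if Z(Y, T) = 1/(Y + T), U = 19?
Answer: 217041/2713 ≈ 80.000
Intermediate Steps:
y(H, C) = 38 + C + H (y(H, C) = (C + H) + 38 = 38 + C + H)
D(B) = 80 (D(B) = 38 + 19 + 23 = 80)
Z(Y, T) = 1/(T + Y)
D(1209) - Z(-848, -1865) = 80 - 1/(-1865 - 848) = 80 - 1/(-2713) = 80 - 1*(-1/2713) = 80 + 1/2713 = 217041/2713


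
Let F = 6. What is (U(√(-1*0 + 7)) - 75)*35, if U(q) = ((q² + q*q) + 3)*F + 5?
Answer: 1120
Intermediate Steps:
U(q) = 23 + 12*q² (U(q) = ((q² + q*q) + 3)*6 + 5 = ((q² + q²) + 3)*6 + 5 = (2*q² + 3)*6 + 5 = (3 + 2*q²)*6 + 5 = (18 + 12*q²) + 5 = 23 + 12*q²)
(U(√(-1*0 + 7)) - 75)*35 = ((23 + 12*(√(-1*0 + 7))²) - 75)*35 = ((23 + 12*(√(0 + 7))²) - 75)*35 = ((23 + 12*(√7)²) - 75)*35 = ((23 + 12*7) - 75)*35 = ((23 + 84) - 75)*35 = (107 - 75)*35 = 32*35 = 1120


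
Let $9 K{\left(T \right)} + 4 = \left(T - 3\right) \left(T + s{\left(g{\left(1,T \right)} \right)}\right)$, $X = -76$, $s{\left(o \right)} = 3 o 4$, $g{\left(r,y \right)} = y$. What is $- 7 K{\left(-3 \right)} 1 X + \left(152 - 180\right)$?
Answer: $\frac{122108}{9} \approx 13568.0$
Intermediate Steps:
$s{\left(o \right)} = 12 o$ ($s{\left(o \right)} = 3 \cdot 4 o = 12 o$)
$K{\left(T \right)} = - \frac{4}{9} + \frac{13 T \left(-3 + T\right)}{9}$ ($K{\left(T \right)} = - \frac{4}{9} + \frac{\left(T - 3\right) \left(T + 12 T\right)}{9} = - \frac{4}{9} + \frac{\left(-3 + T\right) 13 T}{9} = - \frac{4}{9} + \frac{13 T \left(-3 + T\right)}{9}$)
$- 7 K{\left(-3 \right)} 1 X + \left(152 - 180\right) = - 7 \left(- \frac{4}{9} - -13 + \frac{13 \left(-3\right)^{2}}{9}\right) 1 \left(-76\right) + \left(152 - 180\right) = - 7 \left(- \frac{4}{9} + 13 + \frac{13}{9} \cdot 9\right) 1 \left(-76\right) - 28 = - 7 \left(- \frac{4}{9} + 13 + 13\right) 1 \left(-76\right) - 28 = \left(-7\right) \frac{230}{9} \cdot 1 \left(-76\right) - 28 = \left(- \frac{1610}{9}\right) 1 \left(-76\right) - 28 = \left(- \frac{1610}{9}\right) \left(-76\right) - 28 = \frac{122360}{9} - 28 = \frac{122108}{9}$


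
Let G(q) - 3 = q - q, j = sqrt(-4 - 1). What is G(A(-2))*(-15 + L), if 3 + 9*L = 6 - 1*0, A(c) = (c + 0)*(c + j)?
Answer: -44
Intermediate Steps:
j = I*sqrt(5) (j = sqrt(-5) = I*sqrt(5) ≈ 2.2361*I)
A(c) = c*(c + I*sqrt(5)) (A(c) = (c + 0)*(c + I*sqrt(5)) = c*(c + I*sqrt(5)))
L = 1/3 (L = -1/3 + (6 - 1*0)/9 = -1/3 + (6 + 0)/9 = -1/3 + (1/9)*6 = -1/3 + 2/3 = 1/3 ≈ 0.33333)
G(q) = 3 (G(q) = 3 + (q - q) = 3 + 0 = 3)
G(A(-2))*(-15 + L) = 3*(-15 + 1/3) = 3*(-44/3) = -44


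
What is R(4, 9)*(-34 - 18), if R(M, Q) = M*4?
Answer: -832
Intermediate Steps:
R(M, Q) = 4*M
R(4, 9)*(-34 - 18) = (4*4)*(-34 - 18) = 16*(-52) = -832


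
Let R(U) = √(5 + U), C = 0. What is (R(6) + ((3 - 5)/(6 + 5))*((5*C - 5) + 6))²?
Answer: 1335/121 - 4*√11/11 ≈ 9.8270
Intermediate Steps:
(R(6) + ((3 - 5)/(6 + 5))*((5*C - 5) + 6))² = (√(5 + 6) + ((3 - 5)/(6 + 5))*((5*0 - 5) + 6))² = (√11 + (-2/11)*((0 - 5) + 6))² = (√11 + (-2*1/11)*(-5 + 6))² = (√11 - 2/11*1)² = (√11 - 2/11)² = (-2/11 + √11)²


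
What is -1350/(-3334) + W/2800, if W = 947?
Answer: 3468649/4667600 ≈ 0.74313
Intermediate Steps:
-1350/(-3334) + W/2800 = -1350/(-3334) + 947/2800 = -1350*(-1/3334) + 947*(1/2800) = 675/1667 + 947/2800 = 3468649/4667600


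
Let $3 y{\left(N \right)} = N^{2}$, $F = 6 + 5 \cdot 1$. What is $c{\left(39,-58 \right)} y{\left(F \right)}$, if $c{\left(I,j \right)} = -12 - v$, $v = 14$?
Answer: $- \frac{3146}{3} \approx -1048.7$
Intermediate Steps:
$F = 11$ ($F = 6 + 5 = 11$)
$c{\left(I,j \right)} = -26$ ($c{\left(I,j \right)} = -12 - 14 = -26$)
$y{\left(N \right)} = \frac{N^{2}}{3}$
$c{\left(39,-58 \right)} y{\left(F \right)} = - 26 \frac{11^{2}}{3} = - 26 \cdot \frac{1}{3} \cdot 121 = \left(-26\right) \frac{121}{3} = - \frac{3146}{3}$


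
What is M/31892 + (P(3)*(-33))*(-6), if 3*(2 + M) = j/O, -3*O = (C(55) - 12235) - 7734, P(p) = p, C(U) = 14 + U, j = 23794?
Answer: 188491279597/317325400 ≈ 594.00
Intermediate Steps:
O = 19900/3 (O = -(((14 + 55) - 12235) - 7734)/3 = -((69 - 12235) - 7734)/3 = -(-12166 - 7734)/3 = -1/3*(-19900) = 19900/3 ≈ 6633.3)
M = -8003/9950 (M = -2 + (23794/(19900/3))/3 = -2 + (23794*(3/19900))/3 = -2 + (1/3)*(35691/9950) = -2 + 11897/9950 = -8003/9950 ≈ -0.80432)
M/31892 + (P(3)*(-33))*(-6) = -8003/9950/31892 + (3*(-33))*(-6) = -8003/9950*1/31892 - 99*(-6) = -8003/317325400 + 594 = 188491279597/317325400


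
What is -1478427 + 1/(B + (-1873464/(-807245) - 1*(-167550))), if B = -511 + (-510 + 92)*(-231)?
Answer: -314593348453457038/212789233729 ≈ -1.4784e+6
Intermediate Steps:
B = 96047 (B = -511 - 418*(-231) = -511 + 96558 = 96047)
-1478427 + 1/(B + (-1873464/(-807245) - 1*(-167550))) = -1478427 + 1/(96047 + (-1873464/(-807245) - 1*(-167550))) = -1478427 + 1/(96047 + (-1873464*(-1/807245) + 167550)) = -1478427 + 1/(96047 + (1873464/807245 + 167550)) = -1478427 + 1/(96047 + 135255773214/807245) = -1478427 + 1/(212789233729/807245) = -1478427 + 807245/212789233729 = -314593348453457038/212789233729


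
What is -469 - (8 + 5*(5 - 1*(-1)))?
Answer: -507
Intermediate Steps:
-469 - (8 + 5*(5 - 1*(-1))) = -469 - (8 + 5*(5 + 1)) = -469 - (8 + 5*6) = -469 - (8 + 30) = -469 - 1*38 = -469 - 38 = -507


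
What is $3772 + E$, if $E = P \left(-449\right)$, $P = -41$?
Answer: $22181$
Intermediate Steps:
$E = 18409$ ($E = \left(-41\right) \left(-449\right) = 18409$)
$3772 + E = 3772 + 18409 = 22181$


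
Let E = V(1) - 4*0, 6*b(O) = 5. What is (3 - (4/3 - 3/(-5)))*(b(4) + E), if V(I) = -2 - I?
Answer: -104/45 ≈ -2.3111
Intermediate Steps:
b(O) = ⅚ (b(O) = (⅙)*5 = ⅚)
E = -3 (E = (-2 - 1*1) - 4*0 = (-2 - 1) + 0 = -3 + 0 = -3)
(3 - (4/3 - 3/(-5)))*(b(4) + E) = (3 - (4/3 - 3/(-5)))*(⅚ - 3) = (3 - (4*(⅓) - 3*(-⅕)))*(-13/6) = (3 - (4/3 + ⅗))*(-13/6) = (3 - 1*29/15)*(-13/6) = (3 - 29/15)*(-13/6) = (16/15)*(-13/6) = -104/45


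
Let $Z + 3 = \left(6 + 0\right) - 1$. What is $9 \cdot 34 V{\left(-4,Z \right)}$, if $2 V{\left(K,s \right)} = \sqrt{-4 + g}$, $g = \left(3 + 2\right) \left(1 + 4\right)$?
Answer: $153 \sqrt{21} \approx 701.13$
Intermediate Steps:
$g = 25$ ($g = 5 \cdot 5 = 25$)
$Z = 2$ ($Z = -3 + \left(\left(6 + 0\right) - 1\right) = -3 + \left(6 - 1\right) = -3 + 5 = 2$)
$V{\left(K,s \right)} = \frac{\sqrt{21}}{2}$ ($V{\left(K,s \right)} = \frac{\sqrt{-4 + 25}}{2} = \frac{\sqrt{21}}{2}$)
$9 \cdot 34 V{\left(-4,Z \right)} = 9 \cdot 34 \frac{\sqrt{21}}{2} = 306 \frac{\sqrt{21}}{2} = 153 \sqrt{21}$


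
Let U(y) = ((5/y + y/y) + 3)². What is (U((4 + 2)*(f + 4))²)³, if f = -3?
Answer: 353814783205469041/2176782336 ≈ 1.6254e+8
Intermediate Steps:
U(y) = (4 + 5/y)² (U(y) = ((5/y + 1) + 3)² = ((1 + 5/y) + 3)² = (4 + 5/y)²)
(U((4 + 2)*(f + 4))²)³ = (((5 + 4*((4 + 2)*(-3 + 4)))²/((4 + 2)*(-3 + 4))²)²)³ = (((5 + 4*(6*1))²/(6*1)²)²)³ = (((5 + 4*6)²/6²)²)³ = (((5 + 24)²/36)²)³ = (((1/36)*29²)²)³ = (((1/36)*841)²)³ = ((841/36)²)³ = (707281/1296)³ = 353814783205469041/2176782336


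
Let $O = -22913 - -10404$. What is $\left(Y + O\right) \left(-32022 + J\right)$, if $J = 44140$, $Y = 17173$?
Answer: $56518352$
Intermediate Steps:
$O = -12509$ ($O = -22913 + 10404 = -12509$)
$\left(Y + O\right) \left(-32022 + J\right) = \left(17173 - 12509\right) \left(-32022 + 44140\right) = 4664 \cdot 12118 = 56518352$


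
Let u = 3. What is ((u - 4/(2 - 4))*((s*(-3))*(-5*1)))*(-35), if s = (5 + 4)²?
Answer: -212625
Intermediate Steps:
s = 81 (s = 9² = 81)
((u - 4/(2 - 4))*((s*(-3))*(-5*1)))*(-35) = ((3 - 4/(2 - 4))*((81*(-3))*(-5*1)))*(-35) = ((3 - 4/(-2))*(-243*(-5)))*(-35) = ((3 - 4*(-½))*1215)*(-35) = ((3 + 2)*1215)*(-35) = (5*1215)*(-35) = 6075*(-35) = -212625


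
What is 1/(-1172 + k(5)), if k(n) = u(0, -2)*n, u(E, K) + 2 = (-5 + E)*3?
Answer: -1/1257 ≈ -0.00079555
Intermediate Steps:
u(E, K) = -17 + 3*E (u(E, K) = -2 + (-5 + E)*3 = -2 + (-15 + 3*E) = -17 + 3*E)
k(n) = -17*n (k(n) = (-17 + 3*0)*n = (-17 + 0)*n = -17*n)
1/(-1172 + k(5)) = 1/(-1172 - 17*5) = 1/(-1172 - 85) = 1/(-1257) = -1/1257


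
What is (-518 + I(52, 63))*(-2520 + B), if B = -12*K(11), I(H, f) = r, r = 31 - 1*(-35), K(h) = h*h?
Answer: 1795344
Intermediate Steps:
K(h) = h²
r = 66 (r = 31 + 35 = 66)
I(H, f) = 66
B = -1452 (B = -12*11² = -12*121 = -1452)
(-518 + I(52, 63))*(-2520 + B) = (-518 + 66)*(-2520 - 1452) = -452*(-3972) = 1795344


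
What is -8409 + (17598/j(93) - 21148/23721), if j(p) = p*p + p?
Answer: -290588867216/34561497 ≈ -8407.9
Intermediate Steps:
j(p) = p + p² (j(p) = p² + p = p + p²)
-8409 + (17598/j(93) - 21148/23721) = -8409 + (17598/((93*(1 + 93))) - 21148/23721) = -8409 + (17598/((93*94)) - 21148*1/23721) = -8409 + (17598/8742 - 21148/23721) = -8409 + (17598*(1/8742) - 21148/23721) = -8409 + (2933/1457 - 21148/23721) = -8409 + 38761057/34561497 = -290588867216/34561497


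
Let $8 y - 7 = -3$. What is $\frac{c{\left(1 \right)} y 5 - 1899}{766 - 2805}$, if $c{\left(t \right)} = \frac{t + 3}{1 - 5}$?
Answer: $\frac{3803}{4078} \approx 0.93256$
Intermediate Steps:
$y = \frac{1}{2}$ ($y = \frac{7}{8} + \frac{1}{8} \left(-3\right) = \frac{7}{8} - \frac{3}{8} = \frac{1}{2} \approx 0.5$)
$c{\left(t \right)} = - \frac{3}{4} - \frac{t}{4}$ ($c{\left(t \right)} = \frac{3 + t}{-4} = \left(3 + t\right) \left(- \frac{1}{4}\right) = - \frac{3}{4} - \frac{t}{4}$)
$\frac{c{\left(1 \right)} y 5 - 1899}{766 - 2805} = \frac{\left(- \frac{3}{4} - \frac{1}{4}\right) \frac{1}{2} \cdot 5 - 1899}{766 - 2805} = \frac{\left(- \frac{3}{4} - \frac{1}{4}\right) \frac{1}{2} \cdot 5 - 1899}{-2039} = \left(\left(-1\right) \frac{1}{2} \cdot 5 - 1899\right) \left(- \frac{1}{2039}\right) = \left(\left(- \frac{1}{2}\right) 5 - 1899\right) \left(- \frac{1}{2039}\right) = \left(- \frac{5}{2} - 1899\right) \left(- \frac{1}{2039}\right) = \left(- \frac{3803}{2}\right) \left(- \frac{1}{2039}\right) = \frac{3803}{4078}$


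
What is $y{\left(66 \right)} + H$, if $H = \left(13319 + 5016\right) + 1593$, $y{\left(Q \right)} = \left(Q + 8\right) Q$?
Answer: $24812$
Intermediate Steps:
$y{\left(Q \right)} = Q \left(8 + Q\right)$ ($y{\left(Q \right)} = \left(8 + Q\right) Q = Q \left(8 + Q\right)$)
$H = 19928$ ($H = 18335 + 1593 = 19928$)
$y{\left(66 \right)} + H = 66 \left(8 + 66\right) + 19928 = 66 \cdot 74 + 19928 = 4884 + 19928 = 24812$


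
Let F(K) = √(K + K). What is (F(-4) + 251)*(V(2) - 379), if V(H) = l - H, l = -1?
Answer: -95882 - 764*I*√2 ≈ -95882.0 - 1080.5*I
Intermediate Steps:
V(H) = -1 - H
F(K) = √2*√K (F(K) = √(2*K) = √2*√K)
(F(-4) + 251)*(V(2) - 379) = (√2*√(-4) + 251)*((-1 - 1*2) - 379) = (√2*(2*I) + 251)*((-1 - 2) - 379) = (2*I*√2 + 251)*(-3 - 379) = (251 + 2*I*√2)*(-382) = -95882 - 764*I*√2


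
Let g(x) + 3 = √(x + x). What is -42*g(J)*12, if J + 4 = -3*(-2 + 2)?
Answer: 1512 - 1008*I*√2 ≈ 1512.0 - 1425.5*I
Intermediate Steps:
J = -4 (J = -4 - 3*(-2 + 2) = -4 - 3*0 = -4 + 0 = -4)
g(x) = -3 + √2*√x (g(x) = -3 + √(x + x) = -3 + √(2*x) = -3 + √2*√x)
-42*g(J)*12 = -42*(-3 + √2*√(-4))*12 = -42*(-3 + √2*(2*I))*12 = -42*(-3 + 2*I*√2)*12 = (126 - 84*I*√2)*12 = 1512 - 1008*I*√2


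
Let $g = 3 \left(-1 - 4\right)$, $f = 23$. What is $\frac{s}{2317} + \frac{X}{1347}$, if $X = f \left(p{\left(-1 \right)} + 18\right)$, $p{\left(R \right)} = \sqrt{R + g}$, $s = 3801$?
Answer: $\frac{289485}{148619} + \frac{92 i}{1347} \approx 1.9478 + 0.0683 i$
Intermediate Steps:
$g = -15$ ($g = 3 \left(-1 - 4\right) = 3 \left(-5\right) = -15$)
$p{\left(R \right)} = \sqrt{-15 + R}$ ($p{\left(R \right)} = \sqrt{R - 15} = \sqrt{-15 + R}$)
$X = 414 + 92 i$ ($X = 23 \left(\sqrt{-15 - 1} + 18\right) = 23 \left(\sqrt{-16} + 18\right) = 23 \left(4 i + 18\right) = 23 \left(18 + 4 i\right) = 414 + 92 i \approx 414.0 + 92.0 i$)
$\frac{s}{2317} + \frac{X}{1347} = \frac{3801}{2317} + \frac{414 + 92 i}{1347} = 3801 \cdot \frac{1}{2317} + \left(414 + 92 i\right) \frac{1}{1347} = \frac{543}{331} + \left(\frac{138}{449} + \frac{92 i}{1347}\right) = \frac{289485}{148619} + \frac{92 i}{1347}$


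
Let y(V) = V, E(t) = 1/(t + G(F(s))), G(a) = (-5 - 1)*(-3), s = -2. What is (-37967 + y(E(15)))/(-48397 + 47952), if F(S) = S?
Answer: 250582/2937 ≈ 85.319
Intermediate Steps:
G(a) = 18 (G(a) = -6*(-3) = 18)
E(t) = 1/(18 + t) (E(t) = 1/(t + 18) = 1/(18 + t))
(-37967 + y(E(15)))/(-48397 + 47952) = (-37967 + 1/(18 + 15))/(-48397 + 47952) = (-37967 + 1/33)/(-445) = (-37967 + 1/33)*(-1/445) = -1252910/33*(-1/445) = 250582/2937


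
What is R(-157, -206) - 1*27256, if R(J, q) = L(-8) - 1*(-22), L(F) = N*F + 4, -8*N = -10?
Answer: -27240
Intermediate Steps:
N = 5/4 (N = -⅛*(-10) = 5/4 ≈ 1.2500)
L(F) = 4 + 5*F/4 (L(F) = 5*F/4 + 4 = 4 + 5*F/4)
R(J, q) = 16 (R(J, q) = (4 + (5/4)*(-8)) - 1*(-22) = (4 - 10) + 22 = -6 + 22 = 16)
R(-157, -206) - 1*27256 = 16 - 1*27256 = 16 - 27256 = -27240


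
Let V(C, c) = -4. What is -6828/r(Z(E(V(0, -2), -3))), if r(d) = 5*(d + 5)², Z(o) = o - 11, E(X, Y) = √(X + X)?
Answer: -1707/(5*(3 - I*√2)²) ≈ -19.75 - 23.941*I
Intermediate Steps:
E(X, Y) = √2*√X (E(X, Y) = √(2*X) = √2*√X)
Z(o) = -11 + o
r(d) = 5*(5 + d)²
-6828/r(Z(E(V(0, -2), -3))) = -6828*1/(5*(5 + (-11 + √2*√(-4)))²) = -6828*1/(5*(5 + (-11 + √2*(2*I)))²) = -6828*1/(5*(5 + (-11 + 2*I*√2))²) = -6828*1/(5*(-6 + 2*I*√2)²) = -6828/(5*(-6 + 2*I*√2)²)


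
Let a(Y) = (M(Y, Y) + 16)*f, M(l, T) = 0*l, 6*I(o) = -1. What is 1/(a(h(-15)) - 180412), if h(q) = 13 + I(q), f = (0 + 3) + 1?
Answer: -1/180348 ≈ -5.5448e-6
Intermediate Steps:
f = 4 (f = 3 + 1 = 4)
I(o) = -1/6 (I(o) = (1/6)*(-1) = -1/6)
M(l, T) = 0
h(q) = 77/6 (h(q) = 13 - 1/6 = 77/6)
a(Y) = 64 (a(Y) = (0 + 16)*4 = 16*4 = 64)
1/(a(h(-15)) - 180412) = 1/(64 - 180412) = 1/(-180348) = -1/180348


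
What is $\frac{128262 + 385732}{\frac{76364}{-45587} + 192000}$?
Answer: $\frac{11715722239}{4376313818} \approx 2.6771$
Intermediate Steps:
$\frac{128262 + 385732}{\frac{76364}{-45587} + 192000} = \frac{513994}{76364 \left(- \frac{1}{45587}\right) + 192000} = \frac{513994}{- \frac{76364}{45587} + 192000} = \frac{513994}{\frac{8752627636}{45587}} = 513994 \cdot \frac{45587}{8752627636} = \frac{11715722239}{4376313818}$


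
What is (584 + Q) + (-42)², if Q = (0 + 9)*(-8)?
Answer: 2276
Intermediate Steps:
Q = -72 (Q = 9*(-8) = -72)
(584 + Q) + (-42)² = (584 - 72) + (-42)² = 512 + 1764 = 2276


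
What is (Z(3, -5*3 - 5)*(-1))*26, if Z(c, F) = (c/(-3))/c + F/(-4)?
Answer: -364/3 ≈ -121.33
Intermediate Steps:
Z(c, F) = -1/3 - F/4 (Z(c, F) = (c*(-1/3))/c + F*(-1/4) = (-c/3)/c - F/4 = -1/3 - F/4)
(Z(3, -5*3 - 5)*(-1))*26 = ((-1/3 - (-5*3 - 5)/4)*(-1))*26 = ((-1/3 - (-15 - 5)/4)*(-1))*26 = ((-1/3 - 1/4*(-20))*(-1))*26 = ((-1/3 + 5)*(-1))*26 = ((14/3)*(-1))*26 = -14/3*26 = -364/3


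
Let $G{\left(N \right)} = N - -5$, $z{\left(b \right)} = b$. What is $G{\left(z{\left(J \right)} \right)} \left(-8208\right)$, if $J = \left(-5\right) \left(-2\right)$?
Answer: $-123120$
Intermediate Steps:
$J = 10$
$G{\left(N \right)} = 5 + N$ ($G{\left(N \right)} = N + 5 = 5 + N$)
$G{\left(z{\left(J \right)} \right)} \left(-8208\right) = \left(5 + 10\right) \left(-8208\right) = 15 \left(-8208\right) = -123120$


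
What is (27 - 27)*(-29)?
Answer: 0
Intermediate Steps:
(27 - 27)*(-29) = 0*(-29) = 0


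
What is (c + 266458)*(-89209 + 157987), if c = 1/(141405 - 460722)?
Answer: 1950648833135310/106439 ≈ 1.8326e+10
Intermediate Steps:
c = -1/319317 (c = 1/(-319317) = -1/319317 ≈ -3.1317e-6)
(c + 266458)*(-89209 + 157987) = (-1/319317 + 266458)*(-89209 + 157987) = (85084569185/319317)*68778 = 1950648833135310/106439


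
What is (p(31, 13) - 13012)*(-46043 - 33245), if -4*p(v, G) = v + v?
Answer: 1032924420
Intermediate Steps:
p(v, G) = -v/2 (p(v, G) = -(v + v)/4 = -v/2)
(p(31, 13) - 13012)*(-46043 - 33245) = (-1/2*31 - 13012)*(-46043 - 33245) = (-31/2 - 13012)*(-79288) = -26055/2*(-79288) = 1032924420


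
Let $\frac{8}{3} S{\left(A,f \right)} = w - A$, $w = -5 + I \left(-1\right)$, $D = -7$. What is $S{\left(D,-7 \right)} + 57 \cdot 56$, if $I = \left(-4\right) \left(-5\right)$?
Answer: $\frac{12741}{4} \approx 3185.3$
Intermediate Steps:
$I = 20$
$w = -25$ ($w = -5 + 20 \left(-1\right) = -5 - 20 = -25$)
$S{\left(A,f \right)} = - \frac{75}{8} - \frac{3 A}{8}$ ($S{\left(A,f \right)} = \frac{3 \left(-25 - A\right)}{8} = - \frac{75}{8} - \frac{3 A}{8}$)
$S{\left(D,-7 \right)} + 57 \cdot 56 = \left(- \frac{75}{8} - - \frac{21}{8}\right) + 57 \cdot 56 = \left(- \frac{75}{8} + \frac{21}{8}\right) + 3192 = - \frac{27}{4} + 3192 = \frac{12741}{4}$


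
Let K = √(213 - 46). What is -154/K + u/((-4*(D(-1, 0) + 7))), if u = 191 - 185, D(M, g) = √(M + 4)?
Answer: -21/92 - 154*√167/167 + 3*√3/92 ≈ -12.089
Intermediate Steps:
D(M, g) = √(4 + M)
K = √167 ≈ 12.923
u = 6
-154/K + u/((-4*(D(-1, 0) + 7))) = -154*√167/167 + 6/((-4*(√(4 - 1) + 7))) = -154*√167/167 + 6/((-4*(√3 + 7))) = -154*√167/167 + 6/((-4*(7 + √3))) = -154*√167/167 + 6/(-28 - 4*√3) = 6/(-28 - 4*√3) - 154*√167/167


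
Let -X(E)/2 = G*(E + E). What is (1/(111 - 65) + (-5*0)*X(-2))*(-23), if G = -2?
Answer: -½ ≈ -0.50000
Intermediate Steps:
X(E) = 8*E (X(E) = -(-4)*(E + E) = -(-4)*2*E = -(-8)*E = 8*E)
(1/(111 - 65) + (-5*0)*X(-2))*(-23) = (1/(111 - 65) + (-5*0)*(8*(-2)))*(-23) = (1/46 + 0*(-16))*(-23) = (1/46 + 0)*(-23) = (1/46)*(-23) = -½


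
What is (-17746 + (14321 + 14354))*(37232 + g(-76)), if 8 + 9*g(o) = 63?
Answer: 1220925949/3 ≈ 4.0698e+8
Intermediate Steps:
g(o) = 55/9 (g(o) = -8/9 + (⅑)*63 = -8/9 + 7 = 55/9)
(-17746 + (14321 + 14354))*(37232 + g(-76)) = (-17746 + (14321 + 14354))*(37232 + 55/9) = (-17746 + 28675)*(335143/9) = 10929*(335143/9) = 1220925949/3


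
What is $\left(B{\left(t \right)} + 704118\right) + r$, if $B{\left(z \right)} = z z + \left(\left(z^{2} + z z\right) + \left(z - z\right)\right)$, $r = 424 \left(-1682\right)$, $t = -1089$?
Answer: $3548713$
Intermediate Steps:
$r = -713168$
$B{\left(z \right)} = 3 z^{2}$ ($B{\left(z \right)} = z^{2} + \left(\left(z^{2} + z^{2}\right) + 0\right) = z^{2} + \left(2 z^{2} + 0\right) = z^{2} + 2 z^{2} = 3 z^{2}$)
$\left(B{\left(t \right)} + 704118\right) + r = \left(3 \left(-1089\right)^{2} + 704118\right) - 713168 = \left(3 \cdot 1185921 + 704118\right) - 713168 = \left(3557763 + 704118\right) - 713168 = 4261881 - 713168 = 3548713$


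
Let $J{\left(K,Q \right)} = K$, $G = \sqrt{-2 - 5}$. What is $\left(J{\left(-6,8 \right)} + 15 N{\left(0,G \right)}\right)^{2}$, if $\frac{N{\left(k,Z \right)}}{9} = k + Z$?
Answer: $-127539 - 1620 i \sqrt{7} \approx -1.2754 \cdot 10^{5} - 4286.1 i$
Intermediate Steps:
$G = i \sqrt{7}$ ($G = \sqrt{-7} = i \sqrt{7} \approx 2.6458 i$)
$N{\left(k,Z \right)} = 9 Z + 9 k$ ($N{\left(k,Z \right)} = 9 \left(k + Z\right) = 9 \left(Z + k\right) = 9 Z + 9 k$)
$\left(J{\left(-6,8 \right)} + 15 N{\left(0,G \right)}\right)^{2} = \left(-6 + 15 \left(9 i \sqrt{7} + 9 \cdot 0\right)\right)^{2} = \left(-6 + 15 \left(9 i \sqrt{7} + 0\right)\right)^{2} = \left(-6 + 15 \cdot 9 i \sqrt{7}\right)^{2} = \left(-6 + 135 i \sqrt{7}\right)^{2}$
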